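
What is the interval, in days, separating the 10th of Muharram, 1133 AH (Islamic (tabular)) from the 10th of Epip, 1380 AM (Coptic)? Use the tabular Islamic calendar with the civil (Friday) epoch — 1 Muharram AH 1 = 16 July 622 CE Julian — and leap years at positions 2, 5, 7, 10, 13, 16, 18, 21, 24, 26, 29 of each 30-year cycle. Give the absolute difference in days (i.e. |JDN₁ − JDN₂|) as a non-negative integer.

JDN of the first date = 2349592.
JDN of the second date = 2329019.
|2329019 − 2349592| = 20573.

20573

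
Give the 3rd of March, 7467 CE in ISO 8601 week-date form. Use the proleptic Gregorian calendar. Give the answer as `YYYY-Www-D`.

7467-W09-7

The weekday is Sunday (ISO weekday 7).
That Sunday belongs to ISO week 9 of ISO year 7467.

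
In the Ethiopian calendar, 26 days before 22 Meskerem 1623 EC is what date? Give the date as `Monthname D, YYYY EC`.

The starting date is JDN 2316677; 2316677 − 26 = 2316651.
JDN 2316651 corresponds to Pagume 1, 1622 EC.

Pagume 1, 1622 EC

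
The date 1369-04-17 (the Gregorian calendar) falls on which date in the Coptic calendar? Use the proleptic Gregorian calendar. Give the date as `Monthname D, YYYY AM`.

Julian Day Number of the source date = 2221184.
Converting JDN 2221184 to the Coptic calendar gives 14 Parmouti 1085 AM.

Parmouti 14, 1085 AM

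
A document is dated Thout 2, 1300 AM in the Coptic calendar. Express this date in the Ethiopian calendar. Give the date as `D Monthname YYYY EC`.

2 Meskerem 1576 EC

The source date corresponds to 10 September 1583 in the Gregorian calendar (JDN 2299491).
That day falls on 2 Meskerem 1576 EC in the Ethiopian calendar.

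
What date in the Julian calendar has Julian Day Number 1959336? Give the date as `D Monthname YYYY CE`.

The proleptic Gregorian equivalent of JDN 1959336 is 18 May 652.
In the Julian calendar that day is 15 May 652 CE.

15 May 652 CE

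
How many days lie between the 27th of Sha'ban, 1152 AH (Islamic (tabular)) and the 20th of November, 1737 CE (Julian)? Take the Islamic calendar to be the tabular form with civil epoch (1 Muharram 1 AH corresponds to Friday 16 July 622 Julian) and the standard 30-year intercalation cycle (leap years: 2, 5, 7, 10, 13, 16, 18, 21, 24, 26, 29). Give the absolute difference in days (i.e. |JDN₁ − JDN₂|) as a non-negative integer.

728

JDN of the first date = 2356549.
JDN of the second date = 2355821.
|2355821 − 2356549| = 728.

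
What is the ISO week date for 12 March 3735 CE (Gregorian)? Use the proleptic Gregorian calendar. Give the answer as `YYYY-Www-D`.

3735-W10-6

The weekday is Saturday (ISO weekday 6).
That Saturday belongs to ISO week 10 of ISO year 3735.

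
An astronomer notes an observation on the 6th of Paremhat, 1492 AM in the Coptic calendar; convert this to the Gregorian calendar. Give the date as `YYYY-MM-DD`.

1776-03-13

Julian Day Number of the source date = 2369803.
Converting JDN 2369803 to the Gregorian calendar gives 13 March 1776 CE.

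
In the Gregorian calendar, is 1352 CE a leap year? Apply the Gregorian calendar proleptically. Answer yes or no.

yes

1352 is divisible by 4 and not by 100, so it is a leap year.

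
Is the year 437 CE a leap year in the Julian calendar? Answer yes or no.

437 mod 4 = 1, so it is a common year in the Julian calendar.

no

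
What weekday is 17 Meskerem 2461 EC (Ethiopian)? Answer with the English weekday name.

Sunday

Equivalently 30 September 2468 Gregorian, JDN 2622752.
Since JDN mod 7 = 6 (0 = Monday), the day is Sunday.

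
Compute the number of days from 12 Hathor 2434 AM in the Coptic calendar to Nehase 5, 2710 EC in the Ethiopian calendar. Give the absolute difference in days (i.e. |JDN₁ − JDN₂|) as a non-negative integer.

263

First date → JDN 2713754; second date → JDN 2714017.
The interval is |2713754 − 2714017| = 263 days.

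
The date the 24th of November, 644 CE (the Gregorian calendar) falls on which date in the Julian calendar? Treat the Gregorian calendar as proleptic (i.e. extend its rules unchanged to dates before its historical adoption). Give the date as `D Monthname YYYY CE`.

At this point the Julian calendar is 3 days behind the Gregorian.
24 November 644 Gregorian − 3 days → 21 November 644 Julian.

21 November 644 CE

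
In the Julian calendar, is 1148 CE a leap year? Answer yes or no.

1148 mod 4 = 0, so it is a leap year in the Julian calendar.

yes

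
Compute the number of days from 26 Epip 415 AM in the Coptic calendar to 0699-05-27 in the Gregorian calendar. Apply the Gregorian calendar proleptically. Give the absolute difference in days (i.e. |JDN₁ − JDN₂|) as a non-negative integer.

First date → JDN 1976568; second date → JDN 1976511.
The interval is |1976568 − 1976511| = 57 days.

57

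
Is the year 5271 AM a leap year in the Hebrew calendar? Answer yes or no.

yes

Hebrew year 5271 is year 8 of its 19-year Metonic cycle; leap years are at positions 3, 6, 8, 11, 14, 17, 19, so it is a leap year (13 months).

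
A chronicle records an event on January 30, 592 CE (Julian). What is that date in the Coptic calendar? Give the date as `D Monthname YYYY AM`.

4 Meshir 308 AM

Both dates share Julian Day Number 1937315; in the Coptic calendar that is 4 Meshir 308 AM.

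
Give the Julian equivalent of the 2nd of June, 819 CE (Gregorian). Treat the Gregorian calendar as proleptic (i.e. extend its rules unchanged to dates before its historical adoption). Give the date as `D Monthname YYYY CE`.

At this point the Julian calendar is 4 days behind the Gregorian.
2 June 819 Gregorian − 4 days → 29 May 819 Julian.

29 May 819 CE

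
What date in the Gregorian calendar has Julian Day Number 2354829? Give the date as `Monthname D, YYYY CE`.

JDN 2451545 is 1 Jan 2000; 2354829 is −96716 days from there.

March 15, 1735 CE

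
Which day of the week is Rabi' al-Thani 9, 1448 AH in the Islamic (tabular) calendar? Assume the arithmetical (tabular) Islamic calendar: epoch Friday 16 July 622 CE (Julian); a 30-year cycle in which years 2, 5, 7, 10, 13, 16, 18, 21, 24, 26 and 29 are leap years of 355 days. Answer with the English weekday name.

In the Gregorian calendar this is 22 September 2026 (JDN 2461306).
2461306 ≡ 1 (mod 7); counting from Monday = 0 gives Tuesday.

Tuesday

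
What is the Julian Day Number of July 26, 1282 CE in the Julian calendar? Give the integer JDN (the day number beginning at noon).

In the proleptic Gregorian calendar the same day is 2 August 1282.
JDN 2451545 is 1 January 2000 CE (Gregorian); the target day is −262030 days from there, so JDN = 2189515.

2189515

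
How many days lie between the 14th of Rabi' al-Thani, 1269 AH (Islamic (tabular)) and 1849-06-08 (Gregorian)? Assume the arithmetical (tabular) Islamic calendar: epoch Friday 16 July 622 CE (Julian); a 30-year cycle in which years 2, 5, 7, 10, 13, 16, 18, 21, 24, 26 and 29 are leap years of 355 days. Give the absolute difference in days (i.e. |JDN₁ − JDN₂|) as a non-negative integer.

1327

JDN of the first date = 2397879.
JDN of the second date = 2396552.
|2396552 − 2397879| = 1327.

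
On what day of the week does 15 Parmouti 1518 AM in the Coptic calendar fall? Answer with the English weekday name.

Thursday

Equivalently 22 April 1802 Gregorian, JDN 2379338.
2379338 ≡ 3 (mod 7); counting from Monday = 0 gives Thursday.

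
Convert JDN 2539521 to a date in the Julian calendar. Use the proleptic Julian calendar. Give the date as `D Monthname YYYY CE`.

30 October 2240 CE

The Gregorian equivalent of JDN 2539521 is 14 November 2240.
In the Julian calendar that day is 30 October 2240 CE.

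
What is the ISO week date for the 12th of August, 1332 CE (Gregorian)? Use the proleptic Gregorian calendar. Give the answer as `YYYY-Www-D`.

1332-W33-2

The weekday is Tuesday (ISO weekday 2).
That Tuesday belongs to ISO week 33 of ISO year 1332.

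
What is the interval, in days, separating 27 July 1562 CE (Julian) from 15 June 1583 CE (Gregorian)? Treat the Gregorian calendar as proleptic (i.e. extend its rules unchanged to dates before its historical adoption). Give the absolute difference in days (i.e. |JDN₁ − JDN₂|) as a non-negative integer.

7618

JDN of the first date = 2291786.
JDN of the second date = 2299404.
|2299404 − 2291786| = 7618.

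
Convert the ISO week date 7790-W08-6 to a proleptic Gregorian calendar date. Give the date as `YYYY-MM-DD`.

7790-02-27

ISO week 1 of 7790 is the week containing the first Thursday of 7790.
Week 8, day 6 (Saturday) lands on 7790-02-27.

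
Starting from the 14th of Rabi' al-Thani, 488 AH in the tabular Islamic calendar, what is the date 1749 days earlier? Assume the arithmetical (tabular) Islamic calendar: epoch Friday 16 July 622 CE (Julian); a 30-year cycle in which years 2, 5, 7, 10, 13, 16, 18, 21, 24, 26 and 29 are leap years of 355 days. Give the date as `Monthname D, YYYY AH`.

Jumada al-Awwal 8, 483 AH

Counting 1749 days back from JDN 2121119 reaches JDN 2119370, which is Jumada al-Awwal 8, 483 AH.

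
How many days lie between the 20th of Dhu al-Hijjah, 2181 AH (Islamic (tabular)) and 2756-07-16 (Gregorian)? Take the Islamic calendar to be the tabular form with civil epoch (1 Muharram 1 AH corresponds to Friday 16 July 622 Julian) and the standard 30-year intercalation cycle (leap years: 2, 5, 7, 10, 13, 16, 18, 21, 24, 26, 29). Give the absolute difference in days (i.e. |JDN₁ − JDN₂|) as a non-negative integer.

6562

First date → JDN 2721303; second date → JDN 2727865.
The interval is |2721303 − 2727865| = 6562 days.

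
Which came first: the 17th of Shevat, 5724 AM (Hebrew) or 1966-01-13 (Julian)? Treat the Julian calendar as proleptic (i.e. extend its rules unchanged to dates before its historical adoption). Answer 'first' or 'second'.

first

First date → JDN 2438426; second date → JDN 2439152.
JDN 2438426 < JDN 2439152, so the first date is earlier.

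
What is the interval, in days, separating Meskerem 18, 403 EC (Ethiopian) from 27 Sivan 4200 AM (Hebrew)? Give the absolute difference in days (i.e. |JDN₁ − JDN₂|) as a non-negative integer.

First date → JDN 1871068; second date → JDN 1881933.
The interval is |1871068 − 1881933| = 10865 days.

10865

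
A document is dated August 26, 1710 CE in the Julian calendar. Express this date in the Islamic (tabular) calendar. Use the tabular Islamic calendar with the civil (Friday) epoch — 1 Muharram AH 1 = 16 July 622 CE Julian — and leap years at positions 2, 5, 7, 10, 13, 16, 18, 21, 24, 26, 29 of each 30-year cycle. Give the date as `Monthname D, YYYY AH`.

Rajab 12, 1122 AH

Julian Day Number of the source date = 2345873.
Converting JDN 2345873 to the tabular Islamic calendar gives 12 Rajab 1122 AH.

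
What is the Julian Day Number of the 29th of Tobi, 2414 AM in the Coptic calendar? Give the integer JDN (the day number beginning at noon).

2706526

Equivalently 11 February 2698 (Gregorian).
JDN 2451545 is 1 January 2000 CE (Gregorian); the target day is +254981 days from there, so JDN = 2706526.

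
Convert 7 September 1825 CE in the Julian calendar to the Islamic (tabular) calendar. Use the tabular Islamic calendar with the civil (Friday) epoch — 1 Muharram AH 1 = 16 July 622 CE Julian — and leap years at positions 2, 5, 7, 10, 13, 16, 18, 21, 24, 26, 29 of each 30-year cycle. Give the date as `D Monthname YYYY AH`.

5 Safar 1241 AH

The source date corresponds to 19 September 1825 in the Gregorian calendar (JDN 2387889).
That day falls on 5 Safar 1241 AH in the tabular Islamic calendar.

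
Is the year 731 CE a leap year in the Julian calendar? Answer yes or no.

no

731 mod 4 = 3, so it is a common year in the Julian calendar.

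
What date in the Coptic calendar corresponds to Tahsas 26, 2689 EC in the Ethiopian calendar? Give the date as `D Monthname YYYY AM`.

Julian Day Number of the source date = 2706128.
Converting JDN 2706128 to the Coptic calendar gives 26 Koiak 2413 AM.

26 Koiak 2413 AM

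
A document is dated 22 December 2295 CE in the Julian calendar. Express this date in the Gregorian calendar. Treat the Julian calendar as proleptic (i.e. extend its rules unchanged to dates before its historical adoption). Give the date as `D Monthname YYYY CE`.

The Julian–Gregorian offset here is 15 days (Julian trailing).
22 December 2295 Julian + 15 days → 6 January 2296 Gregorian.

6 January 2296 CE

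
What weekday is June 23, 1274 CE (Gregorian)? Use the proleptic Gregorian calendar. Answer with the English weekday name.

Saturday

2186553 ≡ 5 (mod 7); counting from Monday = 0 gives Saturday.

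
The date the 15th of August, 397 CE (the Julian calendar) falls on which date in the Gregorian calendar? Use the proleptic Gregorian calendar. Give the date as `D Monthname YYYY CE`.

At this point the Julian calendar is 1 day behind the Gregorian.
15 August 397 Julian + 1 day → 16 August 397 Gregorian.

16 August 397 CE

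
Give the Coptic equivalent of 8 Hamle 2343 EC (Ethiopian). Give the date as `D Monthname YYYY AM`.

Julian Day Number of the source date = 2579943.
Converting JDN 2579943 to the Coptic calendar gives 8 Epip 2067 AM.

8 Epip 2067 AM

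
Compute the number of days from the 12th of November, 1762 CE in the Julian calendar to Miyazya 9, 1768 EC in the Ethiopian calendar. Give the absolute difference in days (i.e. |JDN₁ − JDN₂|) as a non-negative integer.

4892

First date → JDN 2364944; second date → JDN 2369836.
The interval is |2364944 − 2369836| = 4892 days.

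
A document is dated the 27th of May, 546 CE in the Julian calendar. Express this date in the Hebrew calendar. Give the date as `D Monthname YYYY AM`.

The source date corresponds to 29 May 546 in the proleptic Gregorian calendar (JDN 1920631).
That day falls on 10 Sivan 4306 AM in the Hebrew calendar.

10 Sivan 4306 AM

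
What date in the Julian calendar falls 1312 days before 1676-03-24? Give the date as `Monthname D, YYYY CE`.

August 20, 1672 CE

Counting 1312 days back from JDN 2333300 reaches JDN 2331988, which is August 20, 1672 CE.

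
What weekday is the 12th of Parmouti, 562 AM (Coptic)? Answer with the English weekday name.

Wednesday

In the proleptic Gregorian calendar this is 11 April 846 (JDN 2030156).
2030156 ≡ 2 (mod 7); counting from Monday = 0 gives Wednesday.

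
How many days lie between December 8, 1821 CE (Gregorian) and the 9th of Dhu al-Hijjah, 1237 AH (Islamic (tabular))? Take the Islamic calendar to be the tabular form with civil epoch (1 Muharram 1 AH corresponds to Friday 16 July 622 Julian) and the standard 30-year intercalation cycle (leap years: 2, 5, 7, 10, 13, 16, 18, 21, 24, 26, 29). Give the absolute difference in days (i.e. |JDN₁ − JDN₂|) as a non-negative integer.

262

JDN of the first date = 2386508.
JDN of the second date = 2386770.
|2386770 − 2386508| = 262.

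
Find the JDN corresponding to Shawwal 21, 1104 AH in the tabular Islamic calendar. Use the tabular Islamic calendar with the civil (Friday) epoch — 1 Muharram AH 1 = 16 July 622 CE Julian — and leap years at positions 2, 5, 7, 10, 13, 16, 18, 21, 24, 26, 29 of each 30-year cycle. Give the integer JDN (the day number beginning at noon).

In the Gregorian calendar the same day is 25 June 1693.
JDN 2299161 is 15 October 1582 CE (Gregorian); the target day is +40431 days from there, so JDN = 2339592.

2339592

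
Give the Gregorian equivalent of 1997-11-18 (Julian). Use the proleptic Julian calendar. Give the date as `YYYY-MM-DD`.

The Julian–Gregorian offset here is 13 days (Julian trailing).
18 November 1997 Julian + 13 days → 1 December 1997 Gregorian.

1997-12-01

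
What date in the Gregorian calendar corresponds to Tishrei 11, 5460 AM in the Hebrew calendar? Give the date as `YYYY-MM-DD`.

1699-10-04

Julian Day Number of the source date = 2341884.
Converting JDN 2341884 to the Gregorian calendar gives 4 October 1699 CE.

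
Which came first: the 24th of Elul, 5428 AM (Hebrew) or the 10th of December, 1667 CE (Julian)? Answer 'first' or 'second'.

Converting both to JDN: 2330528 vs 2330273; the smaller is the second.

second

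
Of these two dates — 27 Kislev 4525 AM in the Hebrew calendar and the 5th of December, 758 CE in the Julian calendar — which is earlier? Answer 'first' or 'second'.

First date → JDN 2000439; second date → JDN 1998256.
JDN 1998256 < JDN 2000439, so the second date is earlier.

second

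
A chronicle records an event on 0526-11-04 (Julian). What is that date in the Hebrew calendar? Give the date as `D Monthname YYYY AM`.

12 Cheshvan 4287 AM

Julian Day Number of the source date = 1913487.
Converting JDN 1913487 to the Hebrew calendar gives 12 Cheshvan 4287 AM.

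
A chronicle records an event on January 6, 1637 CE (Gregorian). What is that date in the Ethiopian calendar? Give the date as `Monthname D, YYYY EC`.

Tir 1, 1629 EC

Julian Day Number of the source date = 2318968.
Converting JDN 2318968 to the Ethiopian calendar gives 1 Tir 1629 EC.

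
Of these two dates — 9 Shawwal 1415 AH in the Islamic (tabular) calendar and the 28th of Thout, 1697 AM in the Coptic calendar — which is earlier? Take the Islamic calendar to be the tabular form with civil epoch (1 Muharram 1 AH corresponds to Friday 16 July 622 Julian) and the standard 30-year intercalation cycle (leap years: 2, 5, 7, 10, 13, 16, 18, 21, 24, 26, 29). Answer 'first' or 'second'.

First date → JDN 2449788; second date → JDN 2444521.
JDN 2444521 < JDN 2449788, so the second date is earlier.

second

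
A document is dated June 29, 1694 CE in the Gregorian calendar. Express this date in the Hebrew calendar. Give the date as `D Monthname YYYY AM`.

6 Tammuz 5454 AM

Both dates share Julian Day Number 2339961; in the Hebrew calendar that is 6 Tammuz 5454 AM.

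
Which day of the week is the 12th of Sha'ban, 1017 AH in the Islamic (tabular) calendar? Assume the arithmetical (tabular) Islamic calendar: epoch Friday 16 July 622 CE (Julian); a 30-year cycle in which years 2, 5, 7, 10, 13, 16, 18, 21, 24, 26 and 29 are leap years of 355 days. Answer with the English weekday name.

Equivalently 21 November 1608 Gregorian, JDN 2308695.
Since JDN mod 7 = 4 (0 = Monday), the day is Friday.

Friday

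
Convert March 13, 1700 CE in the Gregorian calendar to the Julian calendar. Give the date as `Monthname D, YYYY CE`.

At this point the Julian calendar is 11 days behind the Gregorian.
13 March 1700 Gregorian − 11 days → 2 March 1700 Julian.

March 2, 1700 CE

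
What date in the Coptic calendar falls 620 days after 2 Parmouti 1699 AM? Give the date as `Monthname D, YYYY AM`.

The starting date is JDN 2445435; 2445435 + 620 = 2446055.
JDN 2446055 corresponds to Koiak 11, 1701 AM.

Koiak 11, 1701 AM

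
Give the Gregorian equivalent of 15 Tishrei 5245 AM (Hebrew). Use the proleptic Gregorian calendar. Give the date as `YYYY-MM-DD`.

1484-10-13

Both dates share Julian Day Number 2263366; in the Gregorian calendar that is 13 October 1484 CE.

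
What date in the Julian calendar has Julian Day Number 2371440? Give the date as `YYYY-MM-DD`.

JDN 2371440 is 5 September 1780 in the Gregorian calendar.
In the Julian calendar that day is 1780-08-25.

1780-08-25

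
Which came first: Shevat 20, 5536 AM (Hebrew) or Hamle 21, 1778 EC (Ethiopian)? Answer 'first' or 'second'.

first

First date → JDN 2369771; second date → JDN 2373590.
JDN 2369771 < JDN 2373590, so the first date is earlier.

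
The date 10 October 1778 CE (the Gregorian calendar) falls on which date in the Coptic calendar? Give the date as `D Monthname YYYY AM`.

Julian Day Number of the source date = 2370744.
Converting JDN 2370744 to the Coptic calendar gives 2 Paopi 1495 AM.

2 Paopi 1495 AM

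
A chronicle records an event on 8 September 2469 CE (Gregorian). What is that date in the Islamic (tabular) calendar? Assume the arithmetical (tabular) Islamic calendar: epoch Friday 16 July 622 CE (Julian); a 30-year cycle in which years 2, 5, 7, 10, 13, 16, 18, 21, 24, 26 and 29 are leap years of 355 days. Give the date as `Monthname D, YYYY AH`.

Dhu al-Qa'dah 1, 1904 AH

Julian Day Number of the source date = 2623095.
Converting JDN 2623095 to the tabular Islamic calendar gives 1 Dhu al-Qa'dah 1904 AH.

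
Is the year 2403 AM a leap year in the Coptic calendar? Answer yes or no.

yes

2403 mod 4 = 3; in the Coptic calendar a year is leap when year mod 4 = 3, so it is a leap year.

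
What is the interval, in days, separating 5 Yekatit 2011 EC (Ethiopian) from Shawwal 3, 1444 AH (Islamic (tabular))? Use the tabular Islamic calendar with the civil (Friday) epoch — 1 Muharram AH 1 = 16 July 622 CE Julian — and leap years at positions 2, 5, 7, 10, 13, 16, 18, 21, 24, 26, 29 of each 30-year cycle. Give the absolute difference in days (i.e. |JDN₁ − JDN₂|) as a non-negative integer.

JDN of the first date = 2458527.
JDN of the second date = 2460059.
|2460059 − 2458527| = 1532.

1532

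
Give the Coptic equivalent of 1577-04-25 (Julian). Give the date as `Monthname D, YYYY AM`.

Parmouti 30, 1293 AM

Both dates share Julian Day Number 2297172; in the Coptic calendar that is 30 Parmouti 1293 AM.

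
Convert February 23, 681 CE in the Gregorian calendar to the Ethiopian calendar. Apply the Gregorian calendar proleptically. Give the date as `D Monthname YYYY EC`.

26 Yekatit 673 EC

Both dates share Julian Day Number 1969844; in the Ethiopian calendar that is 26 Yekatit 673 EC.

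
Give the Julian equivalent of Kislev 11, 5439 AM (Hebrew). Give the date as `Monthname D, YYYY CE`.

November 16, 1678 CE

The source date corresponds to 26 November 1678 in the Gregorian calendar (JDN 2334267).
That day falls on 16 November 1678 CE in the Julian calendar.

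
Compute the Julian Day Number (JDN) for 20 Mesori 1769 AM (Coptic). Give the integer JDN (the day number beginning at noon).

2471141

In the Gregorian calendar the same day is 26 August 2053.
JDN 2451545 is 1 January 2000 CE (Gregorian); the target day is +19596 days from there, so JDN = 2471141.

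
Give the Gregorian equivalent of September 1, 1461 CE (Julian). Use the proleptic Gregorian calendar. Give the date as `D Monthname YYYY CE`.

At this point the Julian calendar is 9 days behind the Gregorian.
1 September 1461 Julian + 9 days → 10 September 1461 Gregorian.

10 September 1461 CE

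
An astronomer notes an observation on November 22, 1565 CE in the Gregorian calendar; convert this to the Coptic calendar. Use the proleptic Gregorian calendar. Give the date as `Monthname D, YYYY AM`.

Julian Day Number of the source date = 2292990.
Converting JDN 2292990 to the Coptic calendar gives 16 Hathor 1282 AM.

Hathor 16, 1282 AM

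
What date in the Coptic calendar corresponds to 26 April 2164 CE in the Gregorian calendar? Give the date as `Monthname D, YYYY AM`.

Parmouti 17, 1880 AM

Both dates share Julian Day Number 2511561; in the Coptic calendar that is 17 Parmouti 1880 AM.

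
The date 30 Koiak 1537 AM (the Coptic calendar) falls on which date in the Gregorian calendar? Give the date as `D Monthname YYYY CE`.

Both dates share Julian Day Number 2386173; in the Gregorian calendar that is 7 January 1821 CE.

7 January 1821 CE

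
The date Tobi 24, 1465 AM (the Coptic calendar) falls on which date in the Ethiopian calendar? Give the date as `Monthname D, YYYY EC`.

Tir 24, 1741 EC

Julian Day Number of the source date = 2359899.
Converting JDN 2359899 to the Ethiopian calendar gives 24 Tir 1741 EC.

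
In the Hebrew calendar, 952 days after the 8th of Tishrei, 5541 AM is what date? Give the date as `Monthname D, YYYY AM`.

The starting date is JDN 2371472; 2371472 + 952 = 2372424.
JDN 2372424 corresponds to Iyar 15, 5543 AM.

Iyar 15, 5543 AM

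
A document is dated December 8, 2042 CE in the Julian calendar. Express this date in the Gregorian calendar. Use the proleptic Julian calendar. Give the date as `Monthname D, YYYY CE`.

December 21, 2042 CE

The Julian–Gregorian offset here is 13 days (Julian trailing).
8 December 2042 Julian + 13 days → 21 December 2042 Gregorian.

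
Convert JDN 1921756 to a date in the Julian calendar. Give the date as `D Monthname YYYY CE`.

The proleptic Gregorian equivalent of JDN 1921756 is 27 June 549.
In the Julian calendar that day is 25 June 549 CE.

25 June 549 CE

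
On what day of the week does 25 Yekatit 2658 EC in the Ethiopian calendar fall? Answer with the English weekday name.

In the Gregorian calendar this is 9 March 2666 (JDN 2694864).
Since JDN mod 7 = 4 (0 = Monday), the day is Friday.

Friday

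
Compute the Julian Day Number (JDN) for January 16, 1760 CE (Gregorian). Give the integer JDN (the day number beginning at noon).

JDN 2400001 is 17 November 1858 CE (Gregorian), MJD 0; the target day is −36099 days from there, so JDN = 2363902.

2363902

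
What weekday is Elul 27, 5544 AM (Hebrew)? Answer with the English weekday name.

In the Gregorian calendar this is 13 September 1784 (JDN 2372909).
2372909 ≡ 0 (mod 7); counting from Monday = 0 gives Monday.

Monday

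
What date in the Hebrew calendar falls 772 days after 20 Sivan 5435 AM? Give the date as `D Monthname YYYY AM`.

The starting date is JDN 2333006; 2333006 + 772 = 2333778.
JDN 2333778 corresponds to 25 Tammuz 5437 AM.

25 Tammuz 5437 AM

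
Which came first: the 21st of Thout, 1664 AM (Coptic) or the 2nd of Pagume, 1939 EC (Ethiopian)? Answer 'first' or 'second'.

second

The two dates have Julian Day Numbers 2432461 and 2432436 respectively.
Since 2432436 < 2432461, the second date comes first.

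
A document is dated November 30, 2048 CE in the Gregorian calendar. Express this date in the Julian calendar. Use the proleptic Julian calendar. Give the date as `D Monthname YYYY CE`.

For dates in this range the Gregorian date is 13 days ahead of the Julian.
30 November 2048 Gregorian − 13 days → 17 November 2048 Julian.

17 November 2048 CE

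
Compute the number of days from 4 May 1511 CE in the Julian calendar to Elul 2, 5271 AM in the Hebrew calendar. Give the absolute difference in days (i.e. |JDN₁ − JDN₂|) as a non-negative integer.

114

JDN of the first date = 2273074.
JDN of the second date = 2273188.
|2273188 − 2273074| = 114.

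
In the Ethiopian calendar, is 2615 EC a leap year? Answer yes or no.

2615 mod 4 = 3; in the Ethiopian calendar a year is leap when year mod 4 = 3, so it is a leap year.

yes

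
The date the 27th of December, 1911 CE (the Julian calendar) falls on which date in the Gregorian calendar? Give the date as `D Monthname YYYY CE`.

9 January 1912 CE

At this point the Julian calendar is 13 days behind the Gregorian.
27 December 1911 Julian + 13 days → 9 January 1912 Gregorian.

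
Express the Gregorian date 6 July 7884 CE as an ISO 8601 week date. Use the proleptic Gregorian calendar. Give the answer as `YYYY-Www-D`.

7884-W27-7

The weekday is Sunday (ISO weekday 7).
That Sunday belongs to ISO week 27 of ISO year 7884.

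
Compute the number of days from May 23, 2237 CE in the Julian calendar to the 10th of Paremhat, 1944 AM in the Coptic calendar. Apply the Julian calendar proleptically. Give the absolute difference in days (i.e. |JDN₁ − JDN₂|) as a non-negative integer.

3365

JDN of the first date = 2538265.
JDN of the second date = 2534900.
|2534900 − 2538265| = 3365.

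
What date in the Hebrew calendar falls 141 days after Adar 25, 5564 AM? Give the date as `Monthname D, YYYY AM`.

Av 19, 5564 AM

The starting date is JDN 2380024; 2380024 + 141 = 2380165.
JDN 2380165 corresponds to Av 19, 5564 AM.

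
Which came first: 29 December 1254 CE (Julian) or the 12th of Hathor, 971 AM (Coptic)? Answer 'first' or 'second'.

First date → JDN 2179444; second date → JDN 2179393.
JDN 2179393 < JDN 2179444, so the second date is earlier.

second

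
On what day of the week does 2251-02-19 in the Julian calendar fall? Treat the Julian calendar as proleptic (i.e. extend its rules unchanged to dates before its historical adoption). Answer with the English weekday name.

Thursday

In the Gregorian calendar this is 6 March 2251 (JDN 2543285).
JDN 2543285 mod 7 = 3, and JDN 0 was a Monday, so this is a Thursday.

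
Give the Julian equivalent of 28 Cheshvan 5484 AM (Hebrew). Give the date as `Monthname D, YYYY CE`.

Julian Day Number of the source date = 2350702.
Converting JDN 2350702 to the Julian calendar gives 15 November 1723 CE.

November 15, 1723 CE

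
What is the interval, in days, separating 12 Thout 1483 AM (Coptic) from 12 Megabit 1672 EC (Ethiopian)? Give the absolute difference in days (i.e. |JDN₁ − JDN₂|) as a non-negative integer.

First date → JDN 2366341; second date → JDN 2334745.
The interval is |2366341 − 2334745| = 31596 days.

31596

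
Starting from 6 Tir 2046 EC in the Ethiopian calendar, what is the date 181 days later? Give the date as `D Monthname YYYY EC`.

JDN of 6 Tir 2046 EC = 2471282.
2471282 + 181 = 2471463.
JDN 2471463 in the Ethiopian calendar is 7 Hamle 2046 EC.

7 Hamle 2046 EC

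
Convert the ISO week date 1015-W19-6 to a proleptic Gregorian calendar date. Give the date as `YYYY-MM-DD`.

1015-05-13

ISO week 1 of 1015 is the week containing the first Thursday of 1015.
Week 19, day 6 (Saturday) lands on 1015-05-13.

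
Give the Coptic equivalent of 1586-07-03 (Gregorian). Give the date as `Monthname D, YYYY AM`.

Paoni 29, 1302 AM

Julian Day Number of the source date = 2300518.
Converting JDN 2300518 to the Coptic calendar gives 29 Paoni 1302 AM.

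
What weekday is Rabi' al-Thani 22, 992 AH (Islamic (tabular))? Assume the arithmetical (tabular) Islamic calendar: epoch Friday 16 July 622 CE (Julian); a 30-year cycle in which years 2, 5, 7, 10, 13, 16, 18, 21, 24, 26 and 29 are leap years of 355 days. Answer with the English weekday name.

This is JDN 2299727 (3 May 1584 Gregorian).
JDN 2299727 mod 7 = 3, and JDN 0 was a Monday, so this is a Thursday.

Thursday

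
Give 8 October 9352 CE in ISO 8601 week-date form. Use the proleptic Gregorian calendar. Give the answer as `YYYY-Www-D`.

9352-W40-7

The weekday is Sunday (ISO weekday 7).
That Sunday belongs to ISO week 40 of ISO year 9352.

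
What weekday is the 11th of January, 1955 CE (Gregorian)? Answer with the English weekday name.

Tuesday

Since JDN mod 7 = 1 (0 = Monday), the day is Tuesday.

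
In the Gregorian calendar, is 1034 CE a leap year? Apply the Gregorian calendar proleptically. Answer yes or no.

1034 is not divisible by 4, so it is a common year.

no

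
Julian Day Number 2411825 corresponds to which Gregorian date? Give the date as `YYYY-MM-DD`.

1891-04-02

JDN 2451545 is 1 Jan 2000; 2411825 is −39720 days from there.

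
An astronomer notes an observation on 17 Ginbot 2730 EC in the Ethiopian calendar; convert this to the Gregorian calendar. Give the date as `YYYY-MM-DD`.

Both dates share Julian Day Number 2721244; in the Gregorian calendar that is 31 May 2738 CE.

2738-05-31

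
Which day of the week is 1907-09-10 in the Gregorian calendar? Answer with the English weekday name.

2417829 ≡ 1 (mod 7); counting from Monday = 0 gives Tuesday.

Tuesday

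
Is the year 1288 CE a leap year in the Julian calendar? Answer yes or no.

1288 mod 4 = 0, so it is a leap year in the Julian calendar.

yes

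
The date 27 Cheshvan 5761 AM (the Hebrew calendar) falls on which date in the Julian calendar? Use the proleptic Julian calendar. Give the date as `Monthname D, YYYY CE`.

November 12, 2000 CE

Julian Day Number of the source date = 2451874.
Converting JDN 2451874 to the Julian calendar gives 12 November 2000 CE.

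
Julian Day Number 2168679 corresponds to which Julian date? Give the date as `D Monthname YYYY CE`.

The proleptic Gregorian equivalent of JDN 2168679 is 16 July 1225.
In the Julian calendar that day is 9 July 1225 CE.

9 July 1225 CE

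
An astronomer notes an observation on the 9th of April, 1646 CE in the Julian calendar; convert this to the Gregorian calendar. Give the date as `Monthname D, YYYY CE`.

For dates in this range the Gregorian date is 10 days ahead of the Julian.
9 April 1646 Julian + 10 days → 19 April 1646 Gregorian.

April 19, 1646 CE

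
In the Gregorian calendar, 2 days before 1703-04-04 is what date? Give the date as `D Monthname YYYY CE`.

2 April 1703 CE

Counting 2 days back from JDN 2343161 reaches JDN 2343159, which is 2 April 1703 CE.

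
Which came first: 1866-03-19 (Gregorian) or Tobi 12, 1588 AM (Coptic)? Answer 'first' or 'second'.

The two dates have Julian Day Numbers 2402680 and 2404813 respectively.
Since 2402680 < 2404813, the first date comes first.

first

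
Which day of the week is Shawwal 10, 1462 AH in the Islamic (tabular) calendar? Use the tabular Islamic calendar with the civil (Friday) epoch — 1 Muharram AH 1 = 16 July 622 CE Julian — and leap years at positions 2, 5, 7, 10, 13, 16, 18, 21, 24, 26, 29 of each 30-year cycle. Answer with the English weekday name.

Wednesday

In the Gregorian calendar this is 17 October 2040 (JDN 2466445).
JDN 2466445 mod 7 = 2, and JDN 0 was a Monday, so this is a Wednesday.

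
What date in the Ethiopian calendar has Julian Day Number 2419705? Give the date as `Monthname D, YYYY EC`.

Tikimt 19, 1905 EC

The Gregorian equivalent of JDN 2419705 is 29 October 1912.
In the Ethiopian calendar that day is Tikimt 19, 1905 EC.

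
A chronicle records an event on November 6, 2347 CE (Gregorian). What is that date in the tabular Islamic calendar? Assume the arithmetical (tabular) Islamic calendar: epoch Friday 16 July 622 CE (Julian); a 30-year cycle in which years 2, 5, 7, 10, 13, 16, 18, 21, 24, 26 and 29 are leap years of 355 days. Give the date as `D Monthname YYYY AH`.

1 Rabi' al-Thani 1779 AH

Julian Day Number of the source date = 2578593.
Converting JDN 2578593 to the tabular Islamic calendar gives 1 Rabi' al-Thani 1779 AH.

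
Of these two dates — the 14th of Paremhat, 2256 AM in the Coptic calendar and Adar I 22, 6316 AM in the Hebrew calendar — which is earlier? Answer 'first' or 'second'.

Converting both to JDN: 2648862 vs 2654685; the smaller is the first.

first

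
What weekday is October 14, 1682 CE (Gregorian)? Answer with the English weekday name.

2335685 ≡ 2 (mod 7); counting from Monday = 0 gives Wednesday.

Wednesday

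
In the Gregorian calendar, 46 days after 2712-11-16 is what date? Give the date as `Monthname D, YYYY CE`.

January 1, 2713 CE

Counting 46 days forward from JDN 2711917 reaches JDN 2711963, which is January 1, 2713 CE.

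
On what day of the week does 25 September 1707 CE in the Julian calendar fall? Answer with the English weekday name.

Thursday

This is JDN 2344807 (6 October 1707 Gregorian).
2344807 ≡ 3 (mod 7); counting from Monday = 0 gives Thursday.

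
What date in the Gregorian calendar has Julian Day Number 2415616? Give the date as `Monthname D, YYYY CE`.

August 19, 1901 CE

JDN 2451545 is 1 Jan 2000; 2415616 is −35929 days from there.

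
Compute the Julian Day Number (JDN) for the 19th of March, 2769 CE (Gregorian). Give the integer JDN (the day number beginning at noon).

2732494

JDN 2400001 is 17 November 1858 CE (Gregorian), MJD 0; the target day is +332493 days from there, so JDN = 2732494.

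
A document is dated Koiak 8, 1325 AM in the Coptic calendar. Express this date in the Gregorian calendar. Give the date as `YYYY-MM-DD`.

1608-12-14

Julian Day Number of the source date = 2308718.
Converting JDN 2308718 to the Gregorian calendar gives 14 December 1608 CE.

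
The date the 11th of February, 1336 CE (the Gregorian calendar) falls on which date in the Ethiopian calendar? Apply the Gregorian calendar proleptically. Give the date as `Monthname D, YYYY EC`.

Both dates share Julian Day Number 2209065; in the Ethiopian calendar that is 8 Yekatit 1328 EC.

Yekatit 8, 1328 EC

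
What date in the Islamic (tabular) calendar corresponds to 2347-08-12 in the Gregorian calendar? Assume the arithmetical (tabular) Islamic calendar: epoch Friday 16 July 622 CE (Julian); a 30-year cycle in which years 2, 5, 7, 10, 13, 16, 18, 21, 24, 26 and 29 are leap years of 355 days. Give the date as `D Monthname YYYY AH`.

4 Muharram 1779 AH

Both dates share Julian Day Number 2578507; in the tabular Islamic calendar that is 4 Muharram 1779 AH.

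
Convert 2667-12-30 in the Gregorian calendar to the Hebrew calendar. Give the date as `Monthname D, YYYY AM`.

Both dates share Julian Day Number 2695525; in the Hebrew calendar that is 23 Tevet 6428 AM.

Tevet 23, 6428 AM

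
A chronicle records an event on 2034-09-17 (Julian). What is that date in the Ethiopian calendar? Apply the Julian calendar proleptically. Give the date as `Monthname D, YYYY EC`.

Meskerem 20, 2027 EC

The source date corresponds to 30 September 2034 in the Gregorian calendar (JDN 2464236).
That day falls on 20 Meskerem 2027 EC in the Ethiopian calendar.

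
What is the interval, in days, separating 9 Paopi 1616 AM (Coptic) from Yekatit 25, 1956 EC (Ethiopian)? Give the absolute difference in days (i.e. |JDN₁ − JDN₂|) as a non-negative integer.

23512

First date → JDN 2414947; second date → JDN 2438459.
The interval is |2414947 − 2438459| = 23512 days.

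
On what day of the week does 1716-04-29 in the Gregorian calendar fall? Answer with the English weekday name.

Since JDN mod 7 = 2 (0 = Monday), the day is Wednesday.

Wednesday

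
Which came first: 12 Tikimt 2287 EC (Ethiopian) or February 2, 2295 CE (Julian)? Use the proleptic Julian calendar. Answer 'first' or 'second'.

The two dates have Julian Day Numbers 2559223 and 2559339 respectively.
Since 2559223 < 2559339, the first date comes first.

first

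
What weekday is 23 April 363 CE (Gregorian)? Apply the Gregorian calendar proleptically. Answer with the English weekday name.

Since JDN mod 7 = 1 (0 = Monday), the day is Tuesday.

Tuesday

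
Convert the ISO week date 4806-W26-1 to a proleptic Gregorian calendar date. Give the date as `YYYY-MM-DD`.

ISO week 1 of 4806 is the week containing the first Thursday of 4806.
Week 26, day 1 (Monday) lands on 4806-06-26.

4806-06-26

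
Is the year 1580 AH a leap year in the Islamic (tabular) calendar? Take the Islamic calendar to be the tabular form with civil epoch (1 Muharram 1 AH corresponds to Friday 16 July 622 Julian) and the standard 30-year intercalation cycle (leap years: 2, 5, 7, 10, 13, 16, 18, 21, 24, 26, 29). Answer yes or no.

Year 1580 AH is year 20 of its 30-year cycle; leap positions are 2, 5, 7, 10, 13, 16, 18, 21, 24, 26, 29, so it is a common year (354 days).

no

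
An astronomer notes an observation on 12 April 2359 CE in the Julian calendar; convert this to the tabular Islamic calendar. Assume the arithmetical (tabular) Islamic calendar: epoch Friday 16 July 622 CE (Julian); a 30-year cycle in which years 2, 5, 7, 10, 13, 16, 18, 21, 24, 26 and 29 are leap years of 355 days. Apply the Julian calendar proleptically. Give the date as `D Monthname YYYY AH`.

29 Muharram 1791 AH

The source date corresponds to 28 April 2359 in the Gregorian calendar (JDN 2582784).
That day falls on 29 Muharram 1791 AH in the tabular Islamic calendar.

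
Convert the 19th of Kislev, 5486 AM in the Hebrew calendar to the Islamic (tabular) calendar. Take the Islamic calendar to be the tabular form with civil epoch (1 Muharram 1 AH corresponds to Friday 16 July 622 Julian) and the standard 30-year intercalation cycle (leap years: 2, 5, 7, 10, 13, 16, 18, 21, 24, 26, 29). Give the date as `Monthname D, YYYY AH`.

Rabi' al-Awwal 18, 1138 AH

The source date corresponds to 24 November 1725 in the Gregorian calendar (JDN 2351431).
That day falls on 18 Rabi' al-Awwal 1138 AH in the tabular Islamic calendar.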